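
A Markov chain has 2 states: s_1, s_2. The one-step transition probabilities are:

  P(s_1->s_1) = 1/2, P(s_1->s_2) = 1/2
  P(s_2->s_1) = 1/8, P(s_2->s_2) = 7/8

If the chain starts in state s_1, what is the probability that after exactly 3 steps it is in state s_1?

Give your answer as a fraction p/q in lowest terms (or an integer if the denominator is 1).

Computing P^3 by repeated multiplication:
P^1 =
  s_1: [1/2, 1/2]
  s_2: [1/8, 7/8]
P^2 =
  s_1: [5/16, 11/16]
  s_2: [11/64, 53/64]
P^3 =
  s_1: [31/128, 97/128]
  s_2: [97/512, 415/512]

(P^3)[s_1 -> s_1] = 31/128

Answer: 31/128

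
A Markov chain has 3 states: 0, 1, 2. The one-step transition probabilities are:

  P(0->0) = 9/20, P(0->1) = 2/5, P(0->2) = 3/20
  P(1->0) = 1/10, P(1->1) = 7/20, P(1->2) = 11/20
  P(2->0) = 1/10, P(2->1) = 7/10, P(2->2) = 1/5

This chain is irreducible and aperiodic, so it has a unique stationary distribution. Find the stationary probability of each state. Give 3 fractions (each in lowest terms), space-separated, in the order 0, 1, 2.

Answer: 2/13 170/351 127/351

Derivation:
The stationary distribution satisfies pi = pi * P, i.e.:
  pi_0 = 9/20*pi_0 + 1/10*pi_1 + 1/10*pi_2
  pi_1 = 2/5*pi_0 + 7/20*pi_1 + 7/10*pi_2
  pi_2 = 3/20*pi_0 + 11/20*pi_1 + 1/5*pi_2
with normalization: pi_0 + pi_1 + pi_2 = 1.

Using the first 2 balance equations plus normalization, the linear system A*pi = b is:
  [-11/20, 1/10, 1/10] . pi = 0
  [2/5, -13/20, 7/10] . pi = 0
  [1, 1, 1] . pi = 1

Solving yields:
  pi_0 = 2/13
  pi_1 = 170/351
  pi_2 = 127/351

Verification (pi * P):
  2/13*9/20 + 170/351*1/10 + 127/351*1/10 = 2/13 = pi_0  (ok)
  2/13*2/5 + 170/351*7/20 + 127/351*7/10 = 170/351 = pi_1  (ok)
  2/13*3/20 + 170/351*11/20 + 127/351*1/5 = 127/351 = pi_2  (ok)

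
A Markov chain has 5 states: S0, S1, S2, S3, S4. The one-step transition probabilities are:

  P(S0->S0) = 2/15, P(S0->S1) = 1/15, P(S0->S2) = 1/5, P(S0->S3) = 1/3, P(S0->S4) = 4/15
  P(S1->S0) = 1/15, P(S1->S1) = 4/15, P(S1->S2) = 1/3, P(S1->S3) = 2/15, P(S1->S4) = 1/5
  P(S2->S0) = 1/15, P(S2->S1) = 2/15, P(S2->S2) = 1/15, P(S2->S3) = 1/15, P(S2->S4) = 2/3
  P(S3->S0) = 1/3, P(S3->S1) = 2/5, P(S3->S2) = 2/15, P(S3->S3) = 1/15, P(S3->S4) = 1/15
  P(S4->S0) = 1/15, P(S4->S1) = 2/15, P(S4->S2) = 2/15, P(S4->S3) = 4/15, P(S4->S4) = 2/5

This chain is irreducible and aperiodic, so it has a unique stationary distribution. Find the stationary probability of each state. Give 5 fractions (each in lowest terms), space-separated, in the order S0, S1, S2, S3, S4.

Answer: 1649/13468 2685/13468 1145/6734 687/3848 683/2072

Derivation:
The stationary distribution satisfies pi = pi * P, i.e.:
  pi_S0 = 2/15*pi_S0 + 1/15*pi_S1 + 1/15*pi_S2 + 1/3*pi_S3 + 1/15*pi_S4
  pi_S1 = 1/15*pi_S0 + 4/15*pi_S1 + 2/15*pi_S2 + 2/5*pi_S3 + 2/15*pi_S4
  pi_S2 = 1/5*pi_S0 + 1/3*pi_S1 + 1/15*pi_S2 + 2/15*pi_S3 + 2/15*pi_S4
  pi_S3 = 1/3*pi_S0 + 2/15*pi_S1 + 1/15*pi_S2 + 1/15*pi_S3 + 4/15*pi_S4
  pi_S4 = 4/15*pi_S0 + 1/5*pi_S1 + 2/3*pi_S2 + 1/15*pi_S3 + 2/5*pi_S4
with normalization: pi_S0 + pi_S1 + pi_S2 + pi_S3 + pi_S4 = 1.

Using the first 4 balance equations plus normalization, the linear system A*pi = b is:
  [-13/15, 1/15, 1/15, 1/3, 1/15] . pi = 0
  [1/15, -11/15, 2/15, 2/5, 2/15] . pi = 0
  [1/5, 1/3, -14/15, 2/15, 2/15] . pi = 0
  [1/3, 2/15, 1/15, -14/15, 4/15] . pi = 0
  [1, 1, 1, 1, 1] . pi = 1

Solving yields:
  pi_S0 = 1649/13468
  pi_S1 = 2685/13468
  pi_S2 = 1145/6734
  pi_S3 = 687/3848
  pi_S4 = 683/2072

Verification (pi * P):
  1649/13468*2/15 + 2685/13468*1/15 + 1145/6734*1/15 + 687/3848*1/3 + 683/2072*1/15 = 1649/13468 = pi_S0  (ok)
  1649/13468*1/15 + 2685/13468*4/15 + 1145/6734*2/15 + 687/3848*2/5 + 683/2072*2/15 = 2685/13468 = pi_S1  (ok)
  1649/13468*1/5 + 2685/13468*1/3 + 1145/6734*1/15 + 687/3848*2/15 + 683/2072*2/15 = 1145/6734 = pi_S2  (ok)
  1649/13468*1/3 + 2685/13468*2/15 + 1145/6734*1/15 + 687/3848*1/15 + 683/2072*4/15 = 687/3848 = pi_S3  (ok)
  1649/13468*4/15 + 2685/13468*1/5 + 1145/6734*2/3 + 687/3848*1/15 + 683/2072*2/5 = 683/2072 = pi_S4  (ok)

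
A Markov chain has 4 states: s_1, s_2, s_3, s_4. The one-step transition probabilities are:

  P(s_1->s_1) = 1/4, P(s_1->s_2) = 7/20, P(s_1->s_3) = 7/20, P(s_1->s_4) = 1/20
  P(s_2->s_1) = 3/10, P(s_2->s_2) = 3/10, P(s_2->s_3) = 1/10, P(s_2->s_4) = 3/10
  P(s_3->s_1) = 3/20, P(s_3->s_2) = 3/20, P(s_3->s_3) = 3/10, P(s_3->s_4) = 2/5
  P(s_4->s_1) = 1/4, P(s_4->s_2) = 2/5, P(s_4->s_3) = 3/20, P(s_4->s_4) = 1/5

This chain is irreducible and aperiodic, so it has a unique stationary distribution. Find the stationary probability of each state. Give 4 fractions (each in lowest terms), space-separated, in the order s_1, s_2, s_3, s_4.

The stationary distribution satisfies pi = pi * P, i.e.:
  pi_s_1 = 1/4*pi_s_1 + 3/10*pi_s_2 + 3/20*pi_s_3 + 1/4*pi_s_4
  pi_s_2 = 7/20*pi_s_1 + 3/10*pi_s_2 + 3/20*pi_s_3 + 2/5*pi_s_4
  pi_s_3 = 7/20*pi_s_1 + 1/10*pi_s_2 + 3/10*pi_s_3 + 3/20*pi_s_4
  pi_s_4 = 1/20*pi_s_1 + 3/10*pi_s_2 + 2/5*pi_s_3 + 1/5*pi_s_4
with normalization: pi_s_1 + pi_s_2 + pi_s_3 + pi_s_4 = 1.

Using the first 3 balance equations plus normalization, the linear system A*pi = b is:
  [-3/4, 3/10, 3/20, 1/4] . pi = 0
  [7/20, -7/10, 3/20, 2/5] . pi = 0
  [7/20, 1/10, -7/10, 3/20] . pi = 0
  [1, 1, 1, 1] . pi = 1

Solving yields:
  pi_s_1 = 370/1519
  pi_s_2 = 461/1519
  pi_s_3 = 328/1519
  pi_s_4 = 360/1519

Verification (pi * P):
  370/1519*1/4 + 461/1519*3/10 + 328/1519*3/20 + 360/1519*1/4 = 370/1519 = pi_s_1  (ok)
  370/1519*7/20 + 461/1519*3/10 + 328/1519*3/20 + 360/1519*2/5 = 461/1519 = pi_s_2  (ok)
  370/1519*7/20 + 461/1519*1/10 + 328/1519*3/10 + 360/1519*3/20 = 328/1519 = pi_s_3  (ok)
  370/1519*1/20 + 461/1519*3/10 + 328/1519*2/5 + 360/1519*1/5 = 360/1519 = pi_s_4  (ok)

Answer: 370/1519 461/1519 328/1519 360/1519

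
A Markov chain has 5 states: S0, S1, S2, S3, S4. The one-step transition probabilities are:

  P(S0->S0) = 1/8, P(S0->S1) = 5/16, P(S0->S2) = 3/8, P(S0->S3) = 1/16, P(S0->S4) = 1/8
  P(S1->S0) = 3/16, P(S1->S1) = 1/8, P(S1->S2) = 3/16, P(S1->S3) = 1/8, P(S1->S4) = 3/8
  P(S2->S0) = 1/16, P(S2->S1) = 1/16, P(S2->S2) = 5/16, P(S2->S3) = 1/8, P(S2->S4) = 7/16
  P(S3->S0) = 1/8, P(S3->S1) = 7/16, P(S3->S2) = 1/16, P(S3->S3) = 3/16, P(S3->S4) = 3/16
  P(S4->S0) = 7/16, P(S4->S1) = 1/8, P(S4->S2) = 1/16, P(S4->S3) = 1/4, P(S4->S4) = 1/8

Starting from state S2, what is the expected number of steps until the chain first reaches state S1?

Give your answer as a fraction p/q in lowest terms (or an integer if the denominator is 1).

Answer: 84832/15489

Derivation:
Let h_i = expected steps to first reach S1 from state i.
Boundary: h_S1 = 0.
First-step equations for the other states:
  h_S0 = 1 + 1/8*h_S0 + 5/16*h_S1 + 3/8*h_S2 + 1/16*h_S3 + 1/8*h_S4
  h_S2 = 1 + 1/16*h_S0 + 1/16*h_S1 + 5/16*h_S2 + 1/8*h_S3 + 7/16*h_S4
  h_S3 = 1 + 1/8*h_S0 + 7/16*h_S1 + 1/16*h_S2 + 3/16*h_S3 + 3/16*h_S4
  h_S4 = 1 + 7/16*h_S0 + 1/8*h_S1 + 1/16*h_S2 + 1/4*h_S3 + 1/8*h_S4

Substituting h_S1 = 0 and rearranging gives the linear system (I - Q) h = 1:
  [7/8, -3/8, -1/16, -1/8] . (h_S0, h_S2, h_S3, h_S4) = 1
  [-1/16, 11/16, -1/8, -7/16] . (h_S0, h_S2, h_S3, h_S4) = 1
  [-1/8, -1/16, 13/16, -3/16] . (h_S0, h_S2, h_S3, h_S4) = 1
  [-7/16, -1/16, -1/4, 7/8] . (h_S0, h_S2, h_S3, h_S4) = 1

Solving yields:
  h_S0 = 68272/15489
  h_S2 = 84832/15489
  h_S3 = 17648/5163
  h_S4 = 73024/15489

Starting state is S2, so the expected hitting time is h_S2 = 84832/15489.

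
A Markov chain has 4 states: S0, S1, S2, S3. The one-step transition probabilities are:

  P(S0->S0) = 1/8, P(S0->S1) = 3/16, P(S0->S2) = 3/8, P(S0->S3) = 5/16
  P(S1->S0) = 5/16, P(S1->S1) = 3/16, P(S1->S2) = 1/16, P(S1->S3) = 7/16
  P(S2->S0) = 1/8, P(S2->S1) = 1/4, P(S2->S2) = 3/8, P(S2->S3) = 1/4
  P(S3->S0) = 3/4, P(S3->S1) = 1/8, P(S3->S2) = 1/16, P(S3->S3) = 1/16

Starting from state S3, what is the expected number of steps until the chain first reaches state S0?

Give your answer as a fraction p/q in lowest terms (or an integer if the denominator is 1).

Let h_i = expected steps to first reach S0 from state i.
Boundary: h_S0 = 0.
First-step equations for the other states:
  h_S1 = 1 + 5/16*h_S0 + 3/16*h_S1 + 1/16*h_S2 + 7/16*h_S3
  h_S2 = 1 + 1/8*h_S0 + 1/4*h_S1 + 3/8*h_S2 + 1/4*h_S3
  h_S3 = 1 + 3/4*h_S0 + 1/8*h_S1 + 1/16*h_S2 + 1/16*h_S3

Substituting h_S0 = 0 and rearranging gives the linear system (I - Q) h = 1:
  [13/16, -1/16, -7/16] . (h_S1, h_S2, h_S3) = 1
  [-1/4, 5/8, -1/4] . (h_S1, h_S2, h_S3) = 1
  [-1/8, -1/16, 15/16] . (h_S1, h_S2, h_S3) = 1

Solving yields:
  h_S1 = 1936/831
  h_S2 = 2632/831
  h_S3 = 440/277

Starting state is S3, so the expected hitting time is h_S3 = 440/277.

Answer: 440/277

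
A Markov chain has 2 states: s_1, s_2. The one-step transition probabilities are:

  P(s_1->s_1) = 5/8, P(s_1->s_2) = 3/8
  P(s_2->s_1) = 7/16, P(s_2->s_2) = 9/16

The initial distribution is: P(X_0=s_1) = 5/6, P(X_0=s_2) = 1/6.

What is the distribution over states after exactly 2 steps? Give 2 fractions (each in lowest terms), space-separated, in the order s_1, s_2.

Answer: 281/512 231/512

Derivation:
Propagating the distribution step by step (d_{t+1} = d_t * P):
d_0 = (s_1=5/6, s_2=1/6)
  d_1[s_1] = 5/6*5/8 + 1/6*7/16 = 19/32
  d_1[s_2] = 5/6*3/8 + 1/6*9/16 = 13/32
d_1 = (s_1=19/32, s_2=13/32)
  d_2[s_1] = 19/32*5/8 + 13/32*7/16 = 281/512
  d_2[s_2] = 19/32*3/8 + 13/32*9/16 = 231/512
d_2 = (s_1=281/512, s_2=231/512)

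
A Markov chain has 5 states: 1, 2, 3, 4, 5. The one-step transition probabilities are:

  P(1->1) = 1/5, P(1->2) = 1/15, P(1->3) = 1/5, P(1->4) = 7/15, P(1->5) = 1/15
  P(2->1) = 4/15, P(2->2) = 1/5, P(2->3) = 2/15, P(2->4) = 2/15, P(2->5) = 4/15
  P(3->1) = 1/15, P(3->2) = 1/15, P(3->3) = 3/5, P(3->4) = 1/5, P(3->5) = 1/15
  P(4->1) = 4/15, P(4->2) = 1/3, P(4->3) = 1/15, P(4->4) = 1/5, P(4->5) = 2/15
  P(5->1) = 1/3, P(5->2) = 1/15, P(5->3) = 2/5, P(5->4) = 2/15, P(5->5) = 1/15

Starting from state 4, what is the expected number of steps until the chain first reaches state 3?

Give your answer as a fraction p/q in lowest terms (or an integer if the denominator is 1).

Let h_i = expected steps to first reach 3 from state i.
Boundary: h_3 = 0.
First-step equations for the other states:
  h_1 = 1 + 1/5*h_1 + 1/15*h_2 + 1/5*h_3 + 7/15*h_4 + 1/15*h_5
  h_2 = 1 + 4/15*h_1 + 1/5*h_2 + 2/15*h_3 + 2/15*h_4 + 4/15*h_5
  h_4 = 1 + 4/15*h_1 + 1/3*h_2 + 1/15*h_3 + 1/5*h_4 + 2/15*h_5
  h_5 = 1 + 1/3*h_1 + 1/15*h_2 + 2/5*h_3 + 2/15*h_4 + 1/15*h_5

Substituting h_3 = 0 and rearranging gives the linear system (I - Q) h = 1:
  [4/5, -1/15, -7/15, -1/15] . (h_1, h_2, h_4, h_5) = 1
  [-4/15, 4/5, -2/15, -4/15] . (h_1, h_2, h_4, h_5) = 1
  [-4/15, -1/3, 4/5, -2/15] . (h_1, h_2, h_4, h_5) = 1
  [-1/3, -1/15, -2/15, 14/15] . (h_1, h_2, h_4, h_5) = 1

Solving yields:
  h_1 = 30975/5381
  h_2 = 30630/5381
  h_4 = 67575/10762
  h_5 = 47685/10762

Starting state is 4, so the expected hitting time is h_4 = 67575/10762.

Answer: 67575/10762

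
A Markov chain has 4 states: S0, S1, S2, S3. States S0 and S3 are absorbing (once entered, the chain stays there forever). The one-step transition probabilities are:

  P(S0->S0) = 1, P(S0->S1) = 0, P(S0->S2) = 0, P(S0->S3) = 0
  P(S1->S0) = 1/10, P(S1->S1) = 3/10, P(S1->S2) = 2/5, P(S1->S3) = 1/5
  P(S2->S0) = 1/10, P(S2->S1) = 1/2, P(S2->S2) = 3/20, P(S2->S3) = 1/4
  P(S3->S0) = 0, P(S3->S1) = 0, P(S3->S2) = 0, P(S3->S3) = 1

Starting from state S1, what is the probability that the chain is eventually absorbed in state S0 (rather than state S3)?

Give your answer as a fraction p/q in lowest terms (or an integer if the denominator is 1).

Answer: 25/79

Derivation:
Let a_i = P(absorbed in S0 | start in state i).
Boundary conditions: a_S0 = 1, a_S3 = 0.
For each transient state i, a_i = sum_j P(i->j) * a_j:
  a_S1 = 1/10*a_S0 + 3/10*a_S1 + 2/5*a_S2 + 1/5*a_S3
  a_S2 = 1/10*a_S0 + 1/2*a_S1 + 3/20*a_S2 + 1/4*a_S3

Substituting a_S0 = 1 and a_S3 = 0, rearrange to (I - Q) a = r where r[i] = P(i -> S0):
  [7/10, -2/5] . (a_S1, a_S2) = 1/10
  [-1/2, 17/20] . (a_S1, a_S2) = 1/10

Solving yields:
  a_S1 = 25/79
  a_S2 = 24/79

Starting state is S1, so the absorption probability is a_S1 = 25/79.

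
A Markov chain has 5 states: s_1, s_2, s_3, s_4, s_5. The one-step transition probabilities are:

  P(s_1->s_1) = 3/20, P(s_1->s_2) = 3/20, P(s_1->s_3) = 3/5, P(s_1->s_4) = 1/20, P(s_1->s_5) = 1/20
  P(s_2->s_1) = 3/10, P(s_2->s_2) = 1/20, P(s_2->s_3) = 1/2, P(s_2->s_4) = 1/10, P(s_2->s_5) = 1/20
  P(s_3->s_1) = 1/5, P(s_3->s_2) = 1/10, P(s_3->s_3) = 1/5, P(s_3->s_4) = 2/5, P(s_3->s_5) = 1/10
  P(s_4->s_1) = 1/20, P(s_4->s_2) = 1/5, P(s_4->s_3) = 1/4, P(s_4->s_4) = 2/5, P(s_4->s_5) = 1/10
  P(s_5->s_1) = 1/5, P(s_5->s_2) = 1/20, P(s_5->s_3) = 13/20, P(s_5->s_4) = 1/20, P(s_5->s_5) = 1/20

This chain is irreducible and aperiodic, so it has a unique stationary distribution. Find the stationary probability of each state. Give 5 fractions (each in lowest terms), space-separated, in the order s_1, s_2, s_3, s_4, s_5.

The stationary distribution satisfies pi = pi * P, i.e.:
  pi_s_1 = 3/20*pi_s_1 + 3/10*pi_s_2 + 1/5*pi_s_3 + 1/20*pi_s_4 + 1/5*pi_s_5
  pi_s_2 = 3/20*pi_s_1 + 1/20*pi_s_2 + 1/10*pi_s_3 + 1/5*pi_s_4 + 1/20*pi_s_5
  pi_s_3 = 3/5*pi_s_1 + 1/2*pi_s_2 + 1/5*pi_s_3 + 1/4*pi_s_4 + 13/20*pi_s_5
  pi_s_4 = 1/20*pi_s_1 + 1/10*pi_s_2 + 2/5*pi_s_3 + 2/5*pi_s_4 + 1/20*pi_s_5
  pi_s_5 = 1/20*pi_s_1 + 1/20*pi_s_2 + 1/10*pi_s_3 + 1/10*pi_s_4 + 1/20*pi_s_5
with normalization: pi_s_1 + pi_s_2 + pi_s_3 + pi_s_4 + pi_s_5 = 1.

Using the first 4 balance equations plus normalization, the linear system A*pi = b is:
  [-17/20, 3/10, 1/5, 1/20, 1/5] . pi = 0
  [3/20, -19/20, 1/10, 1/5, 1/20] . pi = 0
  [3/5, 1/2, -4/5, 1/4, 13/20] . pi = 0
  [1/20, 1/10, 2/5, -3/5, 1/20] . pi = 0
  [1, 1, 1, 1, 1] . pi = 1

Solving yields:
  pi_s_1 = 3671/22538
  pi_s_2 = 1414/11269
  pi_s_3 = 7963/22538
  pi_s_4 = 6239/22538
  pi_s_5 = 1837/22538

Verification (pi * P):
  3671/22538*3/20 + 1414/11269*3/10 + 7963/22538*1/5 + 6239/22538*1/20 + 1837/22538*1/5 = 3671/22538 = pi_s_1  (ok)
  3671/22538*3/20 + 1414/11269*1/20 + 7963/22538*1/10 + 6239/22538*1/5 + 1837/22538*1/20 = 1414/11269 = pi_s_2  (ok)
  3671/22538*3/5 + 1414/11269*1/2 + 7963/22538*1/5 + 6239/22538*1/4 + 1837/22538*13/20 = 7963/22538 = pi_s_3  (ok)
  3671/22538*1/20 + 1414/11269*1/10 + 7963/22538*2/5 + 6239/22538*2/5 + 1837/22538*1/20 = 6239/22538 = pi_s_4  (ok)
  3671/22538*1/20 + 1414/11269*1/20 + 7963/22538*1/10 + 6239/22538*1/10 + 1837/22538*1/20 = 1837/22538 = pi_s_5  (ok)

Answer: 3671/22538 1414/11269 7963/22538 6239/22538 1837/22538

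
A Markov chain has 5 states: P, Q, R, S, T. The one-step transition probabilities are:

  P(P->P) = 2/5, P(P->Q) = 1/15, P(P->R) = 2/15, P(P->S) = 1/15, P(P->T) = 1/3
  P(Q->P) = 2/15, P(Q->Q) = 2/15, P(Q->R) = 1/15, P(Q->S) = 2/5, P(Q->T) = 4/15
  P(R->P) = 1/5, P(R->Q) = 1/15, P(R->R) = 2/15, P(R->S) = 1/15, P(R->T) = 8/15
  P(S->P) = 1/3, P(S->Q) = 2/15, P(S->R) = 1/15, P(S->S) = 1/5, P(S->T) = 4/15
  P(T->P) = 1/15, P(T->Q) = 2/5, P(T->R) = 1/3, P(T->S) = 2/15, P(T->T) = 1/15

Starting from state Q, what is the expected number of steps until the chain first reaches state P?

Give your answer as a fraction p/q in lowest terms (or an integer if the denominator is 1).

Answer: 10620/1841

Derivation:
Let h_i = expected steps to first reach P from state i.
Boundary: h_P = 0.
First-step equations for the other states:
  h_Q = 1 + 2/15*h_P + 2/15*h_Q + 1/15*h_R + 2/5*h_S + 4/15*h_T
  h_R = 1 + 1/5*h_P + 1/15*h_Q + 2/15*h_R + 1/15*h_S + 8/15*h_T
  h_S = 1 + 1/3*h_P + 2/15*h_Q + 1/15*h_R + 1/5*h_S + 4/15*h_T
  h_T = 1 + 1/15*h_P + 2/5*h_Q + 1/3*h_R + 2/15*h_S + 1/15*h_T

Substituting h_P = 0 and rearranging gives the linear system (I - Q) h = 1:
  [13/15, -1/15, -2/5, -4/15] . (h_Q, h_R, h_S, h_T) = 1
  [-1/15, 13/15, -1/15, -8/15] . (h_Q, h_R, h_S, h_T) = 1
  [-2/15, -1/15, 4/5, -4/15] . (h_Q, h_R, h_S, h_T) = 1
  [-2/5, -1/3, -2/15, 14/15] . (h_Q, h_R, h_S, h_T) = 1

Solving yields:
  h_Q = 10620/1841
  h_R = 10785/1841
  h_S = 8850/1841
  h_T = 11640/1841

Starting state is Q, so the expected hitting time is h_Q = 10620/1841.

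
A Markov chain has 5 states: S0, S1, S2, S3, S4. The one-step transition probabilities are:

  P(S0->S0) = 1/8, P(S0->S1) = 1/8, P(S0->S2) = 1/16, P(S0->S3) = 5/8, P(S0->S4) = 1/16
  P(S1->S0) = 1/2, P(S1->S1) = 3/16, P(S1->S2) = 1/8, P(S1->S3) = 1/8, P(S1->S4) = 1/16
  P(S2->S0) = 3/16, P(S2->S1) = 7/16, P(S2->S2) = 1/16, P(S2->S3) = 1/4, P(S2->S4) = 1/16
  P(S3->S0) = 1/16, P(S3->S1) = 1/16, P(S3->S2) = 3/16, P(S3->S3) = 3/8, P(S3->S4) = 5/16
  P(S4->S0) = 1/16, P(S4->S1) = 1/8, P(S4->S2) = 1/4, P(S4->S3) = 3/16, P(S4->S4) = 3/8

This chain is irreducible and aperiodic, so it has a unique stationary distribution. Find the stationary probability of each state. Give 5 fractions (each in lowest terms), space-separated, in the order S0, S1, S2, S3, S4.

Answer: 4979/30613 4975/30613 9247/61226 1767/5566 6317/30613

Derivation:
The stationary distribution satisfies pi = pi * P, i.e.:
  pi_S0 = 1/8*pi_S0 + 1/2*pi_S1 + 3/16*pi_S2 + 1/16*pi_S3 + 1/16*pi_S4
  pi_S1 = 1/8*pi_S0 + 3/16*pi_S1 + 7/16*pi_S2 + 1/16*pi_S3 + 1/8*pi_S4
  pi_S2 = 1/16*pi_S0 + 1/8*pi_S1 + 1/16*pi_S2 + 3/16*pi_S3 + 1/4*pi_S4
  pi_S3 = 5/8*pi_S0 + 1/8*pi_S1 + 1/4*pi_S2 + 3/8*pi_S3 + 3/16*pi_S4
  pi_S4 = 1/16*pi_S0 + 1/16*pi_S1 + 1/16*pi_S2 + 5/16*pi_S3 + 3/8*pi_S4
with normalization: pi_S0 + pi_S1 + pi_S2 + pi_S3 + pi_S4 = 1.

Using the first 4 balance equations plus normalization, the linear system A*pi = b is:
  [-7/8, 1/2, 3/16, 1/16, 1/16] . pi = 0
  [1/8, -13/16, 7/16, 1/16, 1/8] . pi = 0
  [1/16, 1/8, -15/16, 3/16, 1/4] . pi = 0
  [5/8, 1/8, 1/4, -5/8, 3/16] . pi = 0
  [1, 1, 1, 1, 1] . pi = 1

Solving yields:
  pi_S0 = 4979/30613
  pi_S1 = 4975/30613
  pi_S2 = 9247/61226
  pi_S3 = 1767/5566
  pi_S4 = 6317/30613

Verification (pi * P):
  4979/30613*1/8 + 4975/30613*1/2 + 9247/61226*3/16 + 1767/5566*1/16 + 6317/30613*1/16 = 4979/30613 = pi_S0  (ok)
  4979/30613*1/8 + 4975/30613*3/16 + 9247/61226*7/16 + 1767/5566*1/16 + 6317/30613*1/8 = 4975/30613 = pi_S1  (ok)
  4979/30613*1/16 + 4975/30613*1/8 + 9247/61226*1/16 + 1767/5566*3/16 + 6317/30613*1/4 = 9247/61226 = pi_S2  (ok)
  4979/30613*5/8 + 4975/30613*1/8 + 9247/61226*1/4 + 1767/5566*3/8 + 6317/30613*3/16 = 1767/5566 = pi_S3  (ok)
  4979/30613*1/16 + 4975/30613*1/16 + 9247/61226*1/16 + 1767/5566*5/16 + 6317/30613*3/8 = 6317/30613 = pi_S4  (ok)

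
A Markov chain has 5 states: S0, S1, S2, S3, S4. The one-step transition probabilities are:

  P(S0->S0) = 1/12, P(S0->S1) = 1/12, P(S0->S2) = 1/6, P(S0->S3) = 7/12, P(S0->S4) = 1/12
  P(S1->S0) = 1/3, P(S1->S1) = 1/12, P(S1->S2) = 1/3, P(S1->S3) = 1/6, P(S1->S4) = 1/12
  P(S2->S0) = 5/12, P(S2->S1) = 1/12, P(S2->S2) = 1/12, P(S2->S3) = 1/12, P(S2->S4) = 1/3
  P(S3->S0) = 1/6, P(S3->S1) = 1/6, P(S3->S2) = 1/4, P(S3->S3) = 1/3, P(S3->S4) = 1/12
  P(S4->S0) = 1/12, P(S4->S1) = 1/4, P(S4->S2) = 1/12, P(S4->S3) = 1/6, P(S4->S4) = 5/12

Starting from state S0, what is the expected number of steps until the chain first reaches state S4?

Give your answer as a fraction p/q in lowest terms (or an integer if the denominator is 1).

Let h_i = expected steps to first reach S4 from state i.
Boundary: h_S4 = 0.
First-step equations for the other states:
  h_S0 = 1 + 1/12*h_S0 + 1/12*h_S1 + 1/6*h_S2 + 7/12*h_S3 + 1/12*h_S4
  h_S1 = 1 + 1/3*h_S0 + 1/12*h_S1 + 1/3*h_S2 + 1/6*h_S3 + 1/12*h_S4
  h_S2 = 1 + 5/12*h_S0 + 1/12*h_S1 + 1/12*h_S2 + 1/12*h_S3 + 1/3*h_S4
  h_S3 = 1 + 1/6*h_S0 + 1/6*h_S1 + 1/4*h_S2 + 1/3*h_S3 + 1/12*h_S4

Substituting h_S4 = 0 and rearranging gives the linear system (I - Q) h = 1:
  [11/12, -1/12, -1/6, -7/12] . (h_S0, h_S1, h_S2, h_S3) = 1
  [-1/3, 11/12, -1/3, -1/6] . (h_S0, h_S1, h_S2, h_S3) = 1
  [-5/12, -1/12, 11/12, -1/12] . (h_S0, h_S1, h_S2, h_S3) = 1
  [-1/6, -1/6, -1/4, 2/3] . (h_S0, h_S1, h_S2, h_S3) = 1

Solving yields:
  h_S0 = 7467/992
  h_S1 = 3621/496
  h_S2 = 2901/496
  h_S3 = 7341/992

Starting state is S0, so the expected hitting time is h_S0 = 7467/992.

Answer: 7467/992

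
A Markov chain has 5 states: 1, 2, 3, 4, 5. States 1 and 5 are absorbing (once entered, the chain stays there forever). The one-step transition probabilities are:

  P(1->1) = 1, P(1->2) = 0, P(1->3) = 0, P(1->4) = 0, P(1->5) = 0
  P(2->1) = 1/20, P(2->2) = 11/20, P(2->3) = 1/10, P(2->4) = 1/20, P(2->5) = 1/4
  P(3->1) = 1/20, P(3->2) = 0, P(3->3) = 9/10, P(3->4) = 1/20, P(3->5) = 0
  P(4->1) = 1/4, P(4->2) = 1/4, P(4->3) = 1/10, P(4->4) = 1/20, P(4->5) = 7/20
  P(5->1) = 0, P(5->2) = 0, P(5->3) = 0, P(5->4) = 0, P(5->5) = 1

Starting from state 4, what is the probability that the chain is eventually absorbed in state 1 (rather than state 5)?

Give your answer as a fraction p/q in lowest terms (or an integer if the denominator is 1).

Let a_i = P(absorbed in 1 | start in state i).
Boundary conditions: a_1 = 1, a_5 = 0.
For each transient state i, a_i = sum_j P(i->j) * a_j:
  a_2 = 1/20*a_1 + 11/20*a_2 + 1/10*a_3 + 1/20*a_4 + 1/4*a_5
  a_3 = 1/20*a_1 + 0*a_2 + 9/10*a_3 + 1/20*a_4 + 0*a_5
  a_4 = 1/4*a_1 + 1/4*a_2 + 1/10*a_3 + 1/20*a_4 + 7/20*a_5

Substituting a_1 = 1 and a_5 = 0, rearrange to (I - Q) a = r where r[i] = P(i -> 1):
  [9/20, -1/10, -1/20] . (a_2, a_3, a_4) = 1/20
  [0, 1/10, -1/20] . (a_2, a_3, a_4) = 1/20
  [-1/4, -1/10, 19/20] . (a_2, a_3, a_4) = 1/4

Solving yields:
  a_2 = 6/19
  a_3 = 27/38
  a_4 = 8/19

Starting state is 4, so the absorption probability is a_4 = 8/19.

Answer: 8/19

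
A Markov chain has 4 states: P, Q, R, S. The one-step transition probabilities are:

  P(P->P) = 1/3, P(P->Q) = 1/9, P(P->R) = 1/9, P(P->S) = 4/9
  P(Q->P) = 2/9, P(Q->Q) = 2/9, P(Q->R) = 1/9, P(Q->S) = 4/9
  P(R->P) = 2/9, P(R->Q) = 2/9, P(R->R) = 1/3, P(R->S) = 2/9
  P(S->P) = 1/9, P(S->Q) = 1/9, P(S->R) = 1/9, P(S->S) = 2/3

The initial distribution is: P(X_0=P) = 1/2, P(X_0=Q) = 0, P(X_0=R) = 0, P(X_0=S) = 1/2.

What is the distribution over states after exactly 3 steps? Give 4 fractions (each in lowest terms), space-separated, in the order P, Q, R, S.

Answer: 133/729 103/729 103/729 130/243

Derivation:
Propagating the distribution step by step (d_{t+1} = d_t * P):
d_0 = (P=1/2, Q=0, R=0, S=1/2)
  d_1[P] = 1/2*1/3 + 0*2/9 + 0*2/9 + 1/2*1/9 = 2/9
  d_1[Q] = 1/2*1/9 + 0*2/9 + 0*2/9 + 1/2*1/9 = 1/9
  d_1[R] = 1/2*1/9 + 0*1/9 + 0*1/3 + 1/2*1/9 = 1/9
  d_1[S] = 1/2*4/9 + 0*4/9 + 0*2/9 + 1/2*2/3 = 5/9
d_1 = (P=2/9, Q=1/9, R=1/9, S=5/9)
  d_2[P] = 2/9*1/3 + 1/9*2/9 + 1/9*2/9 + 5/9*1/9 = 5/27
  d_2[Q] = 2/9*1/9 + 1/9*2/9 + 1/9*2/9 + 5/9*1/9 = 11/81
  d_2[R] = 2/9*1/9 + 1/9*1/9 + 1/9*1/3 + 5/9*1/9 = 11/81
  d_2[S] = 2/9*4/9 + 1/9*4/9 + 1/9*2/9 + 5/9*2/3 = 44/81
d_2 = (P=5/27, Q=11/81, R=11/81, S=44/81)
  d_3[P] = 5/27*1/3 + 11/81*2/9 + 11/81*2/9 + 44/81*1/9 = 133/729
  d_3[Q] = 5/27*1/9 + 11/81*2/9 + 11/81*2/9 + 44/81*1/9 = 103/729
  d_3[R] = 5/27*1/9 + 11/81*1/9 + 11/81*1/3 + 44/81*1/9 = 103/729
  d_3[S] = 5/27*4/9 + 11/81*4/9 + 11/81*2/9 + 44/81*2/3 = 130/243
d_3 = (P=133/729, Q=103/729, R=103/729, S=130/243)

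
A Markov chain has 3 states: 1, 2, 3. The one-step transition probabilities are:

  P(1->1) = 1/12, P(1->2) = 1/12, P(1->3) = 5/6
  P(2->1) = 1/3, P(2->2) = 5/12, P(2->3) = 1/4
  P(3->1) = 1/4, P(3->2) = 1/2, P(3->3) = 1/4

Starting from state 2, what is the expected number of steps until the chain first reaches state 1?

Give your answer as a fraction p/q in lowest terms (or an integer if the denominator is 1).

Answer: 16/5

Derivation:
Let h_i = expected steps to first reach 1 from state i.
Boundary: h_1 = 0.
First-step equations for the other states:
  h_2 = 1 + 1/3*h_1 + 5/12*h_2 + 1/4*h_3
  h_3 = 1 + 1/4*h_1 + 1/2*h_2 + 1/4*h_3

Substituting h_1 = 0 and rearranging gives the linear system (I - Q) h = 1:
  [7/12, -1/4] . (h_2, h_3) = 1
  [-1/2, 3/4] . (h_2, h_3) = 1

Solving yields:
  h_2 = 16/5
  h_3 = 52/15

Starting state is 2, so the expected hitting time is h_2 = 16/5.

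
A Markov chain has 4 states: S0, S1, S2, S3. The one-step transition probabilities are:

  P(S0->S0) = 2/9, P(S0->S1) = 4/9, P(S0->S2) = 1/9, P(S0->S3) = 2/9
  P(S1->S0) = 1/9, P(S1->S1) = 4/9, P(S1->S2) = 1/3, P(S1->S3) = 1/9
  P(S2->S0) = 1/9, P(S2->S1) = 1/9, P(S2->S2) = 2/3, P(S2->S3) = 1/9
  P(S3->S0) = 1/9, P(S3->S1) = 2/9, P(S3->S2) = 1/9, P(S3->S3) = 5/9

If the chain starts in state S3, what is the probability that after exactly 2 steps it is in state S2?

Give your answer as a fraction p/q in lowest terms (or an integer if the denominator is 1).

Computing P^2 by repeated multiplication:
P^1 =
  S0: [2/9, 4/9, 1/9, 2/9]
  S1: [1/9, 4/9, 1/3, 1/9]
  S2: [1/9, 1/9, 2/3, 1/9]
  S3: [1/9, 2/9, 1/9, 5/9]
P^2 =
  S0: [11/81, 29/81, 22/81, 19/81]
  S1: [10/81, 25/81, 32/81, 14/81]
  S2: [10/81, 16/81, 41/81, 14/81]
  S3: [10/81, 23/81, 2/9, 10/27]

(P^2)[S3 -> S2] = 2/9

Answer: 2/9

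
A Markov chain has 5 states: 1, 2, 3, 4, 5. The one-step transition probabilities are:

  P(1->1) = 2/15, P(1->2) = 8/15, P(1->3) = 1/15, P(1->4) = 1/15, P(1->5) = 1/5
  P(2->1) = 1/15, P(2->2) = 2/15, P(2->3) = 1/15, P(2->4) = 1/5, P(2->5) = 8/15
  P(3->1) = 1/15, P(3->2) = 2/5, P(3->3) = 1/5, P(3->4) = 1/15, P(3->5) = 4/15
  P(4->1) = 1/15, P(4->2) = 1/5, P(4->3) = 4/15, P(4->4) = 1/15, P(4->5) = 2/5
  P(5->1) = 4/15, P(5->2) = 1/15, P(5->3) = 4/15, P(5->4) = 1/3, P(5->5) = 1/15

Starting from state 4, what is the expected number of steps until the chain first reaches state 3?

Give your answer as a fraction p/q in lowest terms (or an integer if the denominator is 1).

Answer: 930/187

Derivation:
Let h_i = expected steps to first reach 3 from state i.
Boundary: h_3 = 0.
First-step equations for the other states:
  h_1 = 1 + 2/15*h_1 + 8/15*h_2 + 1/15*h_3 + 1/15*h_4 + 1/5*h_5
  h_2 = 1 + 1/15*h_1 + 2/15*h_2 + 1/15*h_3 + 1/5*h_4 + 8/15*h_5
  h_4 = 1 + 1/15*h_1 + 1/5*h_2 + 4/15*h_3 + 1/15*h_4 + 2/5*h_5
  h_5 = 1 + 4/15*h_1 + 1/15*h_2 + 4/15*h_3 + 1/3*h_4 + 1/15*h_5

Substituting h_3 = 0 and rearranging gives the linear system (I - Q) h = 1:
  [13/15, -8/15, -1/15, -1/5] . (h_1, h_2, h_4, h_5) = 1
  [-1/15, 13/15, -1/5, -8/15] . (h_1, h_2, h_4, h_5) = 1
  [-1/15, -1/5, 14/15, -2/5] . (h_1, h_2, h_4, h_5) = 1
  [-4/15, -1/15, -1/3, 14/15] . (h_1, h_2, h_4, h_5) = 1

Solving yields:
  h_1 = 108/17
  h_2 = 1107/187
  h_4 = 930/187
  h_5 = 951/187

Starting state is 4, so the expected hitting time is h_4 = 930/187.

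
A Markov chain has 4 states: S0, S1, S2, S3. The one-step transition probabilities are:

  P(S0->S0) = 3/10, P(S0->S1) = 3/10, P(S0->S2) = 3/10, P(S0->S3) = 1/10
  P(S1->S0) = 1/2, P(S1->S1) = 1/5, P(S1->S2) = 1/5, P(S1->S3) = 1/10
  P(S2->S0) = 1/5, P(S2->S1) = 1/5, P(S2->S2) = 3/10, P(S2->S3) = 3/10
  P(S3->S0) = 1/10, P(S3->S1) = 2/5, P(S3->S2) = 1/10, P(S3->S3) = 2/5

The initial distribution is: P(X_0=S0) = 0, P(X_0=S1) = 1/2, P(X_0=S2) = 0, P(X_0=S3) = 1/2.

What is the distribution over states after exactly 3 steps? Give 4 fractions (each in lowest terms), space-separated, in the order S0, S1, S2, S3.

Answer: 293/1000 541/2000 231/1000 411/2000

Derivation:
Propagating the distribution step by step (d_{t+1} = d_t * P):
d_0 = (S0=0, S1=1/2, S2=0, S3=1/2)
  d_1[S0] = 0*3/10 + 1/2*1/2 + 0*1/5 + 1/2*1/10 = 3/10
  d_1[S1] = 0*3/10 + 1/2*1/5 + 0*1/5 + 1/2*2/5 = 3/10
  d_1[S2] = 0*3/10 + 1/2*1/5 + 0*3/10 + 1/2*1/10 = 3/20
  d_1[S3] = 0*1/10 + 1/2*1/10 + 0*3/10 + 1/2*2/5 = 1/4
d_1 = (S0=3/10, S1=3/10, S2=3/20, S3=1/4)
  d_2[S0] = 3/10*3/10 + 3/10*1/2 + 3/20*1/5 + 1/4*1/10 = 59/200
  d_2[S1] = 3/10*3/10 + 3/10*1/5 + 3/20*1/5 + 1/4*2/5 = 7/25
  d_2[S2] = 3/10*3/10 + 3/10*1/5 + 3/20*3/10 + 1/4*1/10 = 11/50
  d_2[S3] = 3/10*1/10 + 3/10*1/10 + 3/20*3/10 + 1/4*2/5 = 41/200
d_2 = (S0=59/200, S1=7/25, S2=11/50, S3=41/200)
  d_3[S0] = 59/200*3/10 + 7/25*1/2 + 11/50*1/5 + 41/200*1/10 = 293/1000
  d_3[S1] = 59/200*3/10 + 7/25*1/5 + 11/50*1/5 + 41/200*2/5 = 541/2000
  d_3[S2] = 59/200*3/10 + 7/25*1/5 + 11/50*3/10 + 41/200*1/10 = 231/1000
  d_3[S3] = 59/200*1/10 + 7/25*1/10 + 11/50*3/10 + 41/200*2/5 = 411/2000
d_3 = (S0=293/1000, S1=541/2000, S2=231/1000, S3=411/2000)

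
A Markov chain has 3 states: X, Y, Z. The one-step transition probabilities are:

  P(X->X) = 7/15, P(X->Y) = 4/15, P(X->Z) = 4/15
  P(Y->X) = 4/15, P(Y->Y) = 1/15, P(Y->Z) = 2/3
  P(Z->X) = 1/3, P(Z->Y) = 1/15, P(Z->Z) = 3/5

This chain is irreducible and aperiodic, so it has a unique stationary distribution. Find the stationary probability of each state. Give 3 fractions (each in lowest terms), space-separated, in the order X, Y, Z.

Answer: 37/99 14/99 16/33

Derivation:
The stationary distribution satisfies pi = pi * P, i.e.:
  pi_X = 7/15*pi_X + 4/15*pi_Y + 1/3*pi_Z
  pi_Y = 4/15*pi_X + 1/15*pi_Y + 1/15*pi_Z
  pi_Z = 4/15*pi_X + 2/3*pi_Y + 3/5*pi_Z
with normalization: pi_X + pi_Y + pi_Z = 1.

Using the first 2 balance equations plus normalization, the linear system A*pi = b is:
  [-8/15, 4/15, 1/3] . pi = 0
  [4/15, -14/15, 1/15] . pi = 0
  [1, 1, 1] . pi = 1

Solving yields:
  pi_X = 37/99
  pi_Y = 14/99
  pi_Z = 16/33

Verification (pi * P):
  37/99*7/15 + 14/99*4/15 + 16/33*1/3 = 37/99 = pi_X  (ok)
  37/99*4/15 + 14/99*1/15 + 16/33*1/15 = 14/99 = pi_Y  (ok)
  37/99*4/15 + 14/99*2/3 + 16/33*3/5 = 16/33 = pi_Z  (ok)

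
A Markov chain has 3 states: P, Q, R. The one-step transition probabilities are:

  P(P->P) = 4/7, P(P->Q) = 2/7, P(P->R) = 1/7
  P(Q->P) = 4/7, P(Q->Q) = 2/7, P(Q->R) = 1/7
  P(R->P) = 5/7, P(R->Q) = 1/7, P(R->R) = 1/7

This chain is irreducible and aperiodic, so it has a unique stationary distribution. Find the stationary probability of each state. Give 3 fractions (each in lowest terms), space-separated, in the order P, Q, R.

The stationary distribution satisfies pi = pi * P, i.e.:
  pi_P = 4/7*pi_P + 4/7*pi_Q + 5/7*pi_R
  pi_Q = 2/7*pi_P + 2/7*pi_Q + 1/7*pi_R
  pi_R = 1/7*pi_P + 1/7*pi_Q + 1/7*pi_R
with normalization: pi_P + pi_Q + pi_R = 1.

Using the first 2 balance equations plus normalization, the linear system A*pi = b is:
  [-3/7, 4/7, 5/7] . pi = 0
  [2/7, -5/7, 1/7] . pi = 0
  [1, 1, 1] . pi = 1

Solving yields:
  pi_P = 29/49
  pi_Q = 13/49
  pi_R = 1/7

Verification (pi * P):
  29/49*4/7 + 13/49*4/7 + 1/7*5/7 = 29/49 = pi_P  (ok)
  29/49*2/7 + 13/49*2/7 + 1/7*1/7 = 13/49 = pi_Q  (ok)
  29/49*1/7 + 13/49*1/7 + 1/7*1/7 = 1/7 = pi_R  (ok)

Answer: 29/49 13/49 1/7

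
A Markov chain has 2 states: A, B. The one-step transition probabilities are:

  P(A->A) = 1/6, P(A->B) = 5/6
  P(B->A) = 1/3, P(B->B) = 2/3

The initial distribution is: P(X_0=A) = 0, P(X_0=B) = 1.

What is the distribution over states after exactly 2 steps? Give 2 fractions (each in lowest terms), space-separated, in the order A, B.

Propagating the distribution step by step (d_{t+1} = d_t * P):
d_0 = (A=0, B=1)
  d_1[A] = 0*1/6 + 1*1/3 = 1/3
  d_1[B] = 0*5/6 + 1*2/3 = 2/3
d_1 = (A=1/3, B=2/3)
  d_2[A] = 1/3*1/6 + 2/3*1/3 = 5/18
  d_2[B] = 1/3*5/6 + 2/3*2/3 = 13/18
d_2 = (A=5/18, B=13/18)

Answer: 5/18 13/18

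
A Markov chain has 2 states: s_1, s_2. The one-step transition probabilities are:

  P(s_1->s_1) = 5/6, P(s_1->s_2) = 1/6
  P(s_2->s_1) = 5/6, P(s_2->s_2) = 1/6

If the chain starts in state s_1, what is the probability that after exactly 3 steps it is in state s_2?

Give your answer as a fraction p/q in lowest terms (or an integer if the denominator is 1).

Computing P^3 by repeated multiplication:
P^1 =
  s_1: [5/6, 1/6]
  s_2: [5/6, 1/6]
P^2 =
  s_1: [5/6, 1/6]
  s_2: [5/6, 1/6]
P^3 =
  s_1: [5/6, 1/6]
  s_2: [5/6, 1/6]

(P^3)[s_1 -> s_2] = 1/6

Answer: 1/6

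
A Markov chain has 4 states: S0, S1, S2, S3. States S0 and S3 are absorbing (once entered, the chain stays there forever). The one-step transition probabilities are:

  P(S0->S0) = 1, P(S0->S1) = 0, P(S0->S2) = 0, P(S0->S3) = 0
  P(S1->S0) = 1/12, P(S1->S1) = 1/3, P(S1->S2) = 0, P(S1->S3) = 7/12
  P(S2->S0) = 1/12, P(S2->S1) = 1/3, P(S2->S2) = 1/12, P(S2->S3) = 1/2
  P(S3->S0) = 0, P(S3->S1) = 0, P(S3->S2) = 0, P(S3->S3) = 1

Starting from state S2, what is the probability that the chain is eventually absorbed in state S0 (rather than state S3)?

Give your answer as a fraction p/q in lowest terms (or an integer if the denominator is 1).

Answer: 3/22

Derivation:
Let a_i = P(absorbed in S0 | start in state i).
Boundary conditions: a_S0 = 1, a_S3 = 0.
For each transient state i, a_i = sum_j P(i->j) * a_j:
  a_S1 = 1/12*a_S0 + 1/3*a_S1 + 0*a_S2 + 7/12*a_S3
  a_S2 = 1/12*a_S0 + 1/3*a_S1 + 1/12*a_S2 + 1/2*a_S3

Substituting a_S0 = 1 and a_S3 = 0, rearrange to (I - Q) a = r where r[i] = P(i -> S0):
  [2/3, 0] . (a_S1, a_S2) = 1/12
  [-1/3, 11/12] . (a_S1, a_S2) = 1/12

Solving yields:
  a_S1 = 1/8
  a_S2 = 3/22

Starting state is S2, so the absorption probability is a_S2 = 3/22.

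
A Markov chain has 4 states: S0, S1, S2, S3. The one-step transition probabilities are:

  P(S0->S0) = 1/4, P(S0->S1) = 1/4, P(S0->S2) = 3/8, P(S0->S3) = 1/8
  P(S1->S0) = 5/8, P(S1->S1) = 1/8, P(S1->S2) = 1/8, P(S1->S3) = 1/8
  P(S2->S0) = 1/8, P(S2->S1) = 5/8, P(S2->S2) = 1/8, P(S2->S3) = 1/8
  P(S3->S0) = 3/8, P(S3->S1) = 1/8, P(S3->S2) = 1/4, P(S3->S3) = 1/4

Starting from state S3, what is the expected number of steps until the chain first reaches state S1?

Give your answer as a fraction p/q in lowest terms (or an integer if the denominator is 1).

Answer: 332/95

Derivation:
Let h_i = expected steps to first reach S1 from state i.
Boundary: h_S1 = 0.
First-step equations for the other states:
  h_S0 = 1 + 1/4*h_S0 + 1/4*h_S1 + 3/8*h_S2 + 1/8*h_S3
  h_S2 = 1 + 1/8*h_S0 + 5/8*h_S1 + 1/8*h_S2 + 1/8*h_S3
  h_S3 = 1 + 3/8*h_S0 + 1/8*h_S1 + 1/4*h_S2 + 1/4*h_S3

Substituting h_S1 = 0 and rearranging gives the linear system (I - Q) h = 1:
  [3/4, -3/8, -1/8] . (h_S0, h_S2, h_S3) = 1
  [-1/8, 7/8, -1/8] . (h_S0, h_S2, h_S3) = 1
  [-3/8, -1/4, 3/4] . (h_S0, h_S2, h_S3) = 1

Solving yields:
  h_S0 = 56/19
  h_S2 = 196/95
  h_S3 = 332/95

Starting state is S3, so the expected hitting time is h_S3 = 332/95.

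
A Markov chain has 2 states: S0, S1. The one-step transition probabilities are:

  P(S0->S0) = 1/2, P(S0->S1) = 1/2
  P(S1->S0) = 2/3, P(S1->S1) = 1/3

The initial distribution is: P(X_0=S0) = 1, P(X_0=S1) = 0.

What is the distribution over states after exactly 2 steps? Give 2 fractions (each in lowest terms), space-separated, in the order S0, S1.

Propagating the distribution step by step (d_{t+1} = d_t * P):
d_0 = (S0=1, S1=0)
  d_1[S0] = 1*1/2 + 0*2/3 = 1/2
  d_1[S1] = 1*1/2 + 0*1/3 = 1/2
d_1 = (S0=1/2, S1=1/2)
  d_2[S0] = 1/2*1/2 + 1/2*2/3 = 7/12
  d_2[S1] = 1/2*1/2 + 1/2*1/3 = 5/12
d_2 = (S0=7/12, S1=5/12)

Answer: 7/12 5/12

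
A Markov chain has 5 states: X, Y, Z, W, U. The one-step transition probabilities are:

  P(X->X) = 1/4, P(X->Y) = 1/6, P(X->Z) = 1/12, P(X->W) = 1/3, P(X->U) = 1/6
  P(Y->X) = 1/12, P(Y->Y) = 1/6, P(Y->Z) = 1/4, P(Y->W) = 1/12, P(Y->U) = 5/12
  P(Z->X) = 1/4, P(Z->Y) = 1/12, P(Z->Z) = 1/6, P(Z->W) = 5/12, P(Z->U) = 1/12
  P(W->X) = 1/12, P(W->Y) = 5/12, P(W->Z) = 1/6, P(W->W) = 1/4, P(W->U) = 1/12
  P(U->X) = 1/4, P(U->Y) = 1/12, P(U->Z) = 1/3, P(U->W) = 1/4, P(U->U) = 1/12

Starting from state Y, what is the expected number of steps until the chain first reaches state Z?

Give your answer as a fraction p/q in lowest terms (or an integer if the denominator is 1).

Let h_i = expected steps to first reach Z from state i.
Boundary: h_Z = 0.
First-step equations for the other states:
  h_X = 1 + 1/4*h_X + 1/6*h_Y + 1/12*h_Z + 1/3*h_W + 1/6*h_U
  h_Y = 1 + 1/12*h_X + 1/6*h_Y + 1/4*h_Z + 1/12*h_W + 5/12*h_U
  h_W = 1 + 1/12*h_X + 5/12*h_Y + 1/6*h_Z + 1/4*h_W + 1/12*h_U
  h_U = 1 + 1/4*h_X + 1/12*h_Y + 1/3*h_Z + 1/4*h_W + 1/12*h_U

Substituting h_Z = 0 and rearranging gives the linear system (I - Q) h = 1:
  [3/4, -1/6, -1/3, -1/6] . (h_X, h_Y, h_W, h_U) = 1
  [-1/12, 5/6, -1/12, -5/12] . (h_X, h_Y, h_W, h_U) = 1
  [-1/12, -5/12, 3/4, -1/12] . (h_X, h_Y, h_W, h_U) = 1
  [-1/4, -1/12, -1/4, 11/12] . (h_X, h_Y, h_W, h_U) = 1

Solving yields:
  h_X = 6552/1213
  h_Y = 5292/1213
  h_W = 5862/1213
  h_U = 5190/1213

Starting state is Y, so the expected hitting time is h_Y = 5292/1213.

Answer: 5292/1213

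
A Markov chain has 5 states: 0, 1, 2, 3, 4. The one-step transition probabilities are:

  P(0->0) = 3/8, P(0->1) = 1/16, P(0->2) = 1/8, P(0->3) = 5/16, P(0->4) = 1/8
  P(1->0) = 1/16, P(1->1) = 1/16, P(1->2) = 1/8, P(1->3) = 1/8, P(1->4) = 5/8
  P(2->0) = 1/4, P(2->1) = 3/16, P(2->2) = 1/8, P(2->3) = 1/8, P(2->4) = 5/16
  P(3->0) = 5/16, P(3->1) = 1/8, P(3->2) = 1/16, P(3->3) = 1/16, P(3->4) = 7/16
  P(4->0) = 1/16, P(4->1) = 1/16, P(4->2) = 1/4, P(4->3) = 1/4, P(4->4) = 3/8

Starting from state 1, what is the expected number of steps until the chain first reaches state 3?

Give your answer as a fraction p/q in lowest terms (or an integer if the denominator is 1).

Answer: 29424/5917

Derivation:
Let h_i = expected steps to first reach 3 from state i.
Boundary: h_3 = 0.
First-step equations for the other states:
  h_0 = 1 + 3/8*h_0 + 1/16*h_1 + 1/8*h_2 + 5/16*h_3 + 1/8*h_4
  h_1 = 1 + 1/16*h_0 + 1/16*h_1 + 1/8*h_2 + 1/8*h_3 + 5/8*h_4
  h_2 = 1 + 1/4*h_0 + 3/16*h_1 + 1/8*h_2 + 1/8*h_3 + 5/16*h_4
  h_4 = 1 + 1/16*h_0 + 1/16*h_1 + 1/4*h_2 + 1/4*h_3 + 3/8*h_4

Substituting h_3 = 0 and rearranging gives the linear system (I - Q) h = 1:
  [5/8, -1/16, -1/8, -1/8] . (h_0, h_1, h_2, h_4) = 1
  [-1/16, 15/16, -1/8, -5/8] . (h_0, h_1, h_2, h_4) = 1
  [-1/4, -3/16, 7/8, -5/16] . (h_0, h_1, h_2, h_4) = 1
  [-1/16, -1/16, -1/4, 5/8] . (h_0, h_1, h_2, h_4) = 1

Solving yields:
  h_0 = 23552/5917
  h_1 = 29424/5917
  h_2 = 29248/5917
  h_4 = 26464/5917

Starting state is 1, so the expected hitting time is h_1 = 29424/5917.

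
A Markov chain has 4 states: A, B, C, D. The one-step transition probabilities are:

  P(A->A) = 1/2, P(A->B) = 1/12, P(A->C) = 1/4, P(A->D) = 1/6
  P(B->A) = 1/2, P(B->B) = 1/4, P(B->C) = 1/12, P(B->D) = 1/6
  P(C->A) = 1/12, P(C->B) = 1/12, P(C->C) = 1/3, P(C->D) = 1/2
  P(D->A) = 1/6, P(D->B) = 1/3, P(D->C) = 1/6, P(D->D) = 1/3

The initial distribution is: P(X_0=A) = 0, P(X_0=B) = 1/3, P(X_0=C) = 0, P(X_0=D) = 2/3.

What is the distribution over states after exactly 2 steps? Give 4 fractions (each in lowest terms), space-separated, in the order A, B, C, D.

Answer: 151/432 11/54 3/16 7/27

Derivation:
Propagating the distribution step by step (d_{t+1} = d_t * P):
d_0 = (A=0, B=1/3, C=0, D=2/3)
  d_1[A] = 0*1/2 + 1/3*1/2 + 0*1/12 + 2/3*1/6 = 5/18
  d_1[B] = 0*1/12 + 1/3*1/4 + 0*1/12 + 2/3*1/3 = 11/36
  d_1[C] = 0*1/4 + 1/3*1/12 + 0*1/3 + 2/3*1/6 = 5/36
  d_1[D] = 0*1/6 + 1/3*1/6 + 0*1/2 + 2/3*1/3 = 5/18
d_1 = (A=5/18, B=11/36, C=5/36, D=5/18)
  d_2[A] = 5/18*1/2 + 11/36*1/2 + 5/36*1/12 + 5/18*1/6 = 151/432
  d_2[B] = 5/18*1/12 + 11/36*1/4 + 5/36*1/12 + 5/18*1/3 = 11/54
  d_2[C] = 5/18*1/4 + 11/36*1/12 + 5/36*1/3 + 5/18*1/6 = 3/16
  d_2[D] = 5/18*1/6 + 11/36*1/6 + 5/36*1/2 + 5/18*1/3 = 7/27
d_2 = (A=151/432, B=11/54, C=3/16, D=7/27)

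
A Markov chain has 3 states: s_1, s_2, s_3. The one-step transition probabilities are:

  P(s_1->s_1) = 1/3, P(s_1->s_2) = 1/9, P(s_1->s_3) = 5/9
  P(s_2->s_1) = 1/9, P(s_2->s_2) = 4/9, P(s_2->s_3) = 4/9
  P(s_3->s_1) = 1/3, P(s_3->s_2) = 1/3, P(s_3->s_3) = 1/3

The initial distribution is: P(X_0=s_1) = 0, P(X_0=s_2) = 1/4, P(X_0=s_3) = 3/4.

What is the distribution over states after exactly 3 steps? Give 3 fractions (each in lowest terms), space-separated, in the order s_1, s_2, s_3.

Propagating the distribution step by step (d_{t+1} = d_t * P):
d_0 = (s_1=0, s_2=1/4, s_3=3/4)
  d_1[s_1] = 0*1/3 + 1/4*1/9 + 3/4*1/3 = 5/18
  d_1[s_2] = 0*1/9 + 1/4*4/9 + 3/4*1/3 = 13/36
  d_1[s_3] = 0*5/9 + 1/4*4/9 + 3/4*1/3 = 13/36
d_1 = (s_1=5/18, s_2=13/36, s_3=13/36)
  d_2[s_1] = 5/18*1/3 + 13/36*1/9 + 13/36*1/3 = 41/162
  d_2[s_2] = 5/18*1/9 + 13/36*4/9 + 13/36*1/3 = 101/324
  d_2[s_3] = 5/18*5/9 + 13/36*4/9 + 13/36*1/3 = 47/108
d_2 = (s_1=41/162, s_2=101/324, s_3=47/108)
  d_3[s_1] = 41/162*1/3 + 101/324*1/9 + 47/108*1/3 = 385/1458
  d_3[s_2] = 41/162*1/9 + 101/324*4/9 + 47/108*1/3 = 101/324
  d_3[s_3] = 41/162*5/9 + 101/324*4/9 + 47/108*1/3 = 1237/2916
d_3 = (s_1=385/1458, s_2=101/324, s_3=1237/2916)

Answer: 385/1458 101/324 1237/2916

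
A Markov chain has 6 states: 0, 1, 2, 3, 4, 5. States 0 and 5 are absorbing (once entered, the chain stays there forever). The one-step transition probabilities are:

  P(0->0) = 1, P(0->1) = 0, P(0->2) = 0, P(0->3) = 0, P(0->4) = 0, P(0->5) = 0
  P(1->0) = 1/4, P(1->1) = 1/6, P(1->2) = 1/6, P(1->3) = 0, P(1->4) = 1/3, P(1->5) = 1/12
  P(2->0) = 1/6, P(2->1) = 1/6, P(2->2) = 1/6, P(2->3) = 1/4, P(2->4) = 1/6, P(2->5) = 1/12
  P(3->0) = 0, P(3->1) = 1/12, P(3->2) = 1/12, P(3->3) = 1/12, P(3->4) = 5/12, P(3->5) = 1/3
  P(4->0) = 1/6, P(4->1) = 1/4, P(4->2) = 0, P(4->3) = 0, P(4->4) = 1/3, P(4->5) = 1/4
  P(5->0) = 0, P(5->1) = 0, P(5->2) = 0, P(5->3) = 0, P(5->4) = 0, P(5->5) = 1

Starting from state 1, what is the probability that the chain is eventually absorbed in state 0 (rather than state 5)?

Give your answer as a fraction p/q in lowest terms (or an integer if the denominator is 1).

Answer: 654/1109

Derivation:
Let a_i = P(absorbed in 0 | start in state i).
Boundary conditions: a_0 = 1, a_5 = 0.
For each transient state i, a_i = sum_j P(i->j) * a_j:
  a_1 = 1/4*a_0 + 1/6*a_1 + 1/6*a_2 + 0*a_3 + 1/3*a_4 + 1/12*a_5
  a_2 = 1/6*a_0 + 1/6*a_1 + 1/6*a_2 + 1/4*a_3 + 1/6*a_4 + 1/12*a_5
  a_3 = 0*a_0 + 1/12*a_1 + 1/12*a_2 + 1/12*a_3 + 5/12*a_4 + 1/3*a_5
  a_4 = 1/6*a_0 + 1/4*a_1 + 0*a_2 + 0*a_3 + 1/3*a_4 + 1/4*a_5

Substituting a_0 = 1 and a_5 = 0, rearrange to (I - Q) a = r where r[i] = P(i -> 0):
  [5/6, -1/6, 0, -1/3] . (a_1, a_2, a_3, a_4) = 1/4
  [-1/6, 5/6, -1/4, -1/6] . (a_1, a_2, a_3, a_4) = 1/6
  [-1/12, -1/12, 11/12, -5/12] . (a_1, a_2, a_3, a_4) = 0
  [-1/4, 0, 0, 2/3] . (a_1, a_2, a_3, a_4) = 1/6

Solving yields:
  a_1 = 654/1109
  a_2 = 1123/2218
  a_3 = 348/1109
  a_4 = 1045/2218

Starting state is 1, so the absorption probability is a_1 = 654/1109.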